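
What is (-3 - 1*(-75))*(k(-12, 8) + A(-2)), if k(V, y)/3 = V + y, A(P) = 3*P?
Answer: -1296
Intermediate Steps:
k(V, y) = 3*V + 3*y (k(V, y) = 3*(V + y) = 3*V + 3*y)
(-3 - 1*(-75))*(k(-12, 8) + A(-2)) = (-3 - 1*(-75))*((3*(-12) + 3*8) + 3*(-2)) = (-3 + 75)*((-36 + 24) - 6) = 72*(-12 - 6) = 72*(-18) = -1296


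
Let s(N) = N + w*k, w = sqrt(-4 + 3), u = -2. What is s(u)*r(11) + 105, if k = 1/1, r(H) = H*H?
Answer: -137 + 121*I ≈ -137.0 + 121.0*I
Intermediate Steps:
r(H) = H**2
w = I (w = sqrt(-1) = I ≈ 1.0*I)
k = 1 (k = 1*1 = 1)
s(N) = I + N (s(N) = N + I*1 = N + I = I + N)
s(u)*r(11) + 105 = (I - 2)*11**2 + 105 = (-2 + I)*121 + 105 = (-242 + 121*I) + 105 = -137 + 121*I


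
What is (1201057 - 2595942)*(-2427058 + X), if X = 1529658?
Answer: 1251769799000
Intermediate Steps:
(1201057 - 2595942)*(-2427058 + X) = (1201057 - 2595942)*(-2427058 + 1529658) = -1394885*(-897400) = 1251769799000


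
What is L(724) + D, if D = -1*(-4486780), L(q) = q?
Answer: 4487504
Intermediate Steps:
D = 4486780
L(724) + D = 724 + 4486780 = 4487504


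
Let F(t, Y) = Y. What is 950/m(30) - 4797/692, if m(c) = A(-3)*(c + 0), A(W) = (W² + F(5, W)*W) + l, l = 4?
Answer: -125431/22836 ≈ -5.4927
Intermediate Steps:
A(W) = 4 + 2*W² (A(W) = (W² + W*W) + 4 = (W² + W²) + 4 = 2*W² + 4 = 4 + 2*W²)
m(c) = 22*c (m(c) = (4 + 2*(-3)²)*(c + 0) = (4 + 2*9)*c = (4 + 18)*c = 22*c)
950/m(30) - 4797/692 = 950/((22*30)) - 4797/692 = 950/660 - 4797*1/692 = 950*(1/660) - 4797/692 = 95/66 - 4797/692 = -125431/22836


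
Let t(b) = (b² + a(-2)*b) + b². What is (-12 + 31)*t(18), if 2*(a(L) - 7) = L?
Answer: 14364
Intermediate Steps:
a(L) = 7 + L/2
t(b) = 2*b² + 6*b (t(b) = (b² + (7 + (½)*(-2))*b) + b² = (b² + (7 - 1)*b) + b² = (b² + 6*b) + b² = 2*b² + 6*b)
(-12 + 31)*t(18) = (-12 + 31)*(2*18*(3 + 18)) = 19*(2*18*21) = 19*756 = 14364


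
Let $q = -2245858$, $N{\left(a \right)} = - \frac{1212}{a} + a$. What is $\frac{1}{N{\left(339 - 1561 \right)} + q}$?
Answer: $- \frac{611}{1372965274} \approx -4.4502 \cdot 10^{-7}$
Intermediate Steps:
$N{\left(a \right)} = a - \frac{1212}{a}$
$\frac{1}{N{\left(339 - 1561 \right)} + q} = \frac{1}{\left(\left(339 - 1561\right) - \frac{1212}{339 - 1561}\right) - 2245858} = \frac{1}{\left(-1222 - \frac{1212}{-1222}\right) - 2245858} = \frac{1}{\left(-1222 - - \frac{606}{611}\right) - 2245858} = \frac{1}{\left(-1222 + \frac{606}{611}\right) - 2245858} = \frac{1}{- \frac{746036}{611} - 2245858} = \frac{1}{- \frac{1372965274}{611}} = - \frac{611}{1372965274}$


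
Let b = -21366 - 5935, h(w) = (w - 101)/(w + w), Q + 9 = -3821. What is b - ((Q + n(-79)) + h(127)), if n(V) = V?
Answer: -2970797/127 ≈ -23392.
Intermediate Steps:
Q = -3830 (Q = -9 - 3821 = -3830)
h(w) = (-101 + w)/(2*w) (h(w) = (-101 + w)/((2*w)) = (-101 + w)*(1/(2*w)) = (-101 + w)/(2*w))
b = -27301
b - ((Q + n(-79)) + h(127)) = -27301 - ((-3830 - 79) + (½)*(-101 + 127)/127) = -27301 - (-3909 + (½)*(1/127)*26) = -27301 - (-3909 + 13/127) = -27301 - 1*(-496430/127) = -27301 + 496430/127 = -2970797/127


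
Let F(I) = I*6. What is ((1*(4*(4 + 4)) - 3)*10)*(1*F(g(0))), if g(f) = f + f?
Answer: 0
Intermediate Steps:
g(f) = 2*f
F(I) = 6*I
((1*(4*(4 + 4)) - 3)*10)*(1*F(g(0))) = ((1*(4*(4 + 4)) - 3)*10)*(1*(6*(2*0))) = ((1*(4*8) - 3)*10)*(1*(6*0)) = ((1*32 - 3)*10)*(1*0) = ((32 - 3)*10)*0 = (29*10)*0 = 290*0 = 0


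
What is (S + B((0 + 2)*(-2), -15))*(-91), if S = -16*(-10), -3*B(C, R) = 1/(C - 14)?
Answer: -786331/54 ≈ -14562.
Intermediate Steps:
B(C, R) = -1/(3*(-14 + C)) (B(C, R) = -1/(3*(C - 14)) = -1/(3*(-14 + C)))
S = 160
(S + B((0 + 2)*(-2), -15))*(-91) = (160 - 1/(-42 + 3*((0 + 2)*(-2))))*(-91) = (160 - 1/(-42 + 3*(2*(-2))))*(-91) = (160 - 1/(-42 + 3*(-4)))*(-91) = (160 - 1/(-42 - 12))*(-91) = (160 - 1/(-54))*(-91) = (160 - 1*(-1/54))*(-91) = (160 + 1/54)*(-91) = (8641/54)*(-91) = -786331/54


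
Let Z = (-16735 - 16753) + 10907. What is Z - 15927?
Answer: -38508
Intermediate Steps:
Z = -22581 (Z = -33488 + 10907 = -22581)
Z - 15927 = -22581 - 15927 = -38508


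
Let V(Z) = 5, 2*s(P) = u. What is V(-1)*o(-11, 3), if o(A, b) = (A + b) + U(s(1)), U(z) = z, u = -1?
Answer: -85/2 ≈ -42.500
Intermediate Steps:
s(P) = -1/2 (s(P) = (1/2)*(-1) = -1/2)
o(A, b) = -1/2 + A + b (o(A, b) = (A + b) - 1/2 = -1/2 + A + b)
V(-1)*o(-11, 3) = 5*(-1/2 - 11 + 3) = 5*(-17/2) = -85/2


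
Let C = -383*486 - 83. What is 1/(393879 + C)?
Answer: 1/207658 ≈ 4.8156e-6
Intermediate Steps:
C = -186221 (C = -186138 - 83 = -186221)
1/(393879 + C) = 1/(393879 - 186221) = 1/207658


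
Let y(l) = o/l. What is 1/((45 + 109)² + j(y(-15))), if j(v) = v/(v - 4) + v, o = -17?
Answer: 645/15297296 ≈ 4.2164e-5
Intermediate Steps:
y(l) = -17/l
j(v) = v + v/(-4 + v) (j(v) = v/(-4 + v) + v = v + v/(-4 + v))
1/((45 + 109)² + j(y(-15))) = 1/((45 + 109)² + (-17/(-15))*(-3 - 17/(-15))/(-4 - 17/(-15))) = 1/(154² + (-17*(-1/15))*(-3 - 17*(-1/15))/(-4 - 17*(-1/15))) = 1/(23716 + 17*(-3 + 17/15)/(15*(-4 + 17/15))) = 1/(23716 + (17/15)*(-28/15)/(-43/15)) = 1/(23716 + (17/15)*(-15/43)*(-28/15)) = 1/(23716 + 476/645) = 1/(15297296/645) = 645/15297296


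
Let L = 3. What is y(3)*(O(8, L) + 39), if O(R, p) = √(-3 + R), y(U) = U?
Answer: 117 + 3*√5 ≈ 123.71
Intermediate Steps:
y(3)*(O(8, L) + 39) = 3*(√(-3 + 8) + 39) = 3*(√5 + 39) = 3*(39 + √5) = 117 + 3*√5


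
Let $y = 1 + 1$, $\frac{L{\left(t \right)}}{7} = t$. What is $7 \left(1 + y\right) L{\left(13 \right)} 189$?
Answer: $361179$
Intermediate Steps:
$L{\left(t \right)} = 7 t$
$y = 2$
$7 \left(1 + y\right) L{\left(13 \right)} 189 = 7 \left(1 + 2\right) 7 \cdot 13 \cdot 189 = 7 \cdot 3 \cdot 91 \cdot 189 = 21 \cdot 91 \cdot 189 = 1911 \cdot 189 = 361179$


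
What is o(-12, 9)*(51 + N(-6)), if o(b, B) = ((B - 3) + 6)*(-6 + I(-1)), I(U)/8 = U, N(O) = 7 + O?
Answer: -8736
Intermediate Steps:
I(U) = 8*U
o(b, B) = -42 - 14*B (o(b, B) = ((B - 3) + 6)*(-6 + 8*(-1)) = ((-3 + B) + 6)*(-6 - 8) = (3 + B)*(-14) = -42 - 14*B)
o(-12, 9)*(51 + N(-6)) = (-42 - 14*9)*(51 + (7 - 6)) = (-42 - 126)*(51 + 1) = -168*52 = -8736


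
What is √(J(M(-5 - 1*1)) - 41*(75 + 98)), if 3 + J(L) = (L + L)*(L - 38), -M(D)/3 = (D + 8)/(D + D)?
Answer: I*√28534/2 ≈ 84.46*I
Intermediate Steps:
M(D) = -3*(8 + D)/(2*D) (M(D) = -3*(D + 8)/(D + D) = -3*(8 + D)/(2*D))
J(L) = -3 + 2*L*(-38 + L) (J(L) = -3 + (L + L)*(L - 38) = -3 + (2*L)*(-38 + L) = -3 + 2*L*(-38 + L))
√(J(M(-5 - 1*1)) - 41*(75 + 98)) = √((-3 - 76*(-3/2 - 12/(-5 - 1*1)) + 2*(-3/2 - 12/(-5 - 1*1))²) - 41*(75 + 98)) = √((-3 - 76*(-3/2 - 12/(-5 - 1)) + 2*(-3/2 - 12/(-5 - 1))²) - 41*173) = √((-3 - 76*(-3/2 - 12/(-6)) + 2*(-3/2 - 12/(-6))²) - 7093) = √((-3 - 76*(-3/2 - 12*(-⅙)) + 2*(-3/2 - 12*(-⅙))²) - 7093) = √((-3 - 76*(-3/2 + 2) + 2*(-3/2 + 2)²) - 7093) = √((-3 - 76*½ + 2*(½)²) - 7093) = √((-3 - 38 + 2*(¼)) - 7093) = √((-3 - 38 + ½) - 7093) = √(-81/2 - 7093) = √(-14267/2) = I*√28534/2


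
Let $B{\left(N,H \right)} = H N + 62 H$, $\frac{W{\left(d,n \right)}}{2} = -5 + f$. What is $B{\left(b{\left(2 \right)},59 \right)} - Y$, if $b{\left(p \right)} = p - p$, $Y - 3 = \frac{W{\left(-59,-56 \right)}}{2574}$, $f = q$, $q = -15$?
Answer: $\frac{4704005}{1287} \approx 3655.0$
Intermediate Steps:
$f = -15$
$W{\left(d,n \right)} = -40$ ($W{\left(d,n \right)} = 2 \left(-5 - 15\right) = 2 \left(-20\right) = -40$)
$Y = \frac{3841}{1287}$ ($Y = 3 - \frac{40}{2574} = 3 - \frac{20}{1287} = \frac{3841}{1287} \approx 2.9845$)
$b{\left(p \right)} = 0$
$B{\left(N,H \right)} = 62 H + H N$
$B{\left(b{\left(2 \right)},59 \right)} - Y = 59 \left(62 + 0\right) - \frac{3841}{1287} = 59 \cdot 62 - \frac{3841}{1287} = 3658 - \frac{3841}{1287} = \frac{4704005}{1287}$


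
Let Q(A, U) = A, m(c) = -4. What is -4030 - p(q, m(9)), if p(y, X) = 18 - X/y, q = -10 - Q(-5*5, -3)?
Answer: -60724/15 ≈ -4048.3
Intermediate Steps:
q = 15 (q = -10 - (-5)*5 = -10 - 1*(-25) = -10 + 25 = 15)
p(y, X) = 18 - X/y
-4030 - p(q, m(9)) = -4030 - (18 - 1*(-4)/15) = -4030 - (18 - 1*(-4)*1/15) = -4030 - (18 + 4/15) = -4030 - 1*274/15 = -4030 - 274/15 = -60724/15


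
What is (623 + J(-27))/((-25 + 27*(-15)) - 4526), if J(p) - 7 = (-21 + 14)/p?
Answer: -2431/19116 ≈ -0.12717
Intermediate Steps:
J(p) = 7 - 7/p (J(p) = 7 + (-21 + 14)/p = 7 - 7/p)
(623 + J(-27))/((-25 + 27*(-15)) - 4526) = (623 + (7 - 7/(-27)))/((-25 + 27*(-15)) - 4526) = (623 + (7 - 7*(-1/27)))/((-25 - 405) - 4526) = (623 + (7 + 7/27))/(-430 - 4526) = (623 + 196/27)/(-4956) = (17017/27)*(-1/4956) = -2431/19116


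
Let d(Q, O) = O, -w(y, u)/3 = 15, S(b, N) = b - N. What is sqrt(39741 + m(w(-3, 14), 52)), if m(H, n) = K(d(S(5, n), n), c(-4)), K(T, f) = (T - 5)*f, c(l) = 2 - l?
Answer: 3*sqrt(4447) ≈ 200.06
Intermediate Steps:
w(y, u) = -45 (w(y, u) = -3*15 = -45)
K(T, f) = f*(-5 + T) (K(T, f) = (-5 + T)*f = f*(-5 + T))
m(H, n) = -30 + 6*n (m(H, n) = (2 - 1*(-4))*(-5 + n) = (2 + 4)*(-5 + n) = 6*(-5 + n) = -30 + 6*n)
sqrt(39741 + m(w(-3, 14), 52)) = sqrt(39741 + (-30 + 6*52)) = sqrt(39741 + (-30 + 312)) = sqrt(39741 + 282) = sqrt(40023) = 3*sqrt(4447)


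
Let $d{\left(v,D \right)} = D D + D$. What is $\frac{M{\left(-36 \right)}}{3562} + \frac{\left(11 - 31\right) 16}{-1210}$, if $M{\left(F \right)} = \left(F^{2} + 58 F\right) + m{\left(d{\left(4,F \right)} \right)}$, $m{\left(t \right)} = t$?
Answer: $\frac{6562}{16577} \approx 0.39585$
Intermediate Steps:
$d{\left(v,D \right)} = D + D^{2}$ ($d{\left(v,D \right)} = D^{2} + D = D + D^{2}$)
$M{\left(F \right)} = F^{2} + 58 F + F \left(1 + F\right)$ ($M{\left(F \right)} = \left(F^{2} + 58 F\right) + F \left(1 + F\right) = F^{2} + 58 F + F \left(1 + F\right)$)
$\frac{M{\left(-36 \right)}}{3562} + \frac{\left(11 - 31\right) 16}{-1210} = \frac{\left(-36\right) \left(59 + 2 \left(-36\right)\right)}{3562} + \frac{\left(11 - 31\right) 16}{-1210} = - 36 \left(59 - 72\right) \frac{1}{3562} + \left(-20\right) 16 \left(- \frac{1}{1210}\right) = \left(-36\right) \left(-13\right) \frac{1}{3562} - - \frac{32}{121} = 468 \cdot \frac{1}{3562} + \frac{32}{121} = \frac{18}{137} + \frac{32}{121} = \frac{6562}{16577}$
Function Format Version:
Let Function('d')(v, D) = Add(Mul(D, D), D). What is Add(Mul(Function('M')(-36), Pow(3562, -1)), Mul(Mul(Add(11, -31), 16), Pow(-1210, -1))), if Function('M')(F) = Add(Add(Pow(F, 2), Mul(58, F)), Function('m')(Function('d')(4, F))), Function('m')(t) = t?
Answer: Rational(6562, 16577) ≈ 0.39585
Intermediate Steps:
Function('d')(v, D) = Add(D, Pow(D, 2)) (Function('d')(v, D) = Add(Pow(D, 2), D) = Add(D, Pow(D, 2)))
Function('M')(F) = Add(Pow(F, 2), Mul(58, F), Mul(F, Add(1, F))) (Function('M')(F) = Add(Add(Pow(F, 2), Mul(58, F)), Mul(F, Add(1, F))) = Add(Pow(F, 2), Mul(58, F), Mul(F, Add(1, F))))
Add(Mul(Function('M')(-36), Pow(3562, -1)), Mul(Mul(Add(11, -31), 16), Pow(-1210, -1))) = Add(Mul(Mul(-36, Add(59, Mul(2, -36))), Pow(3562, -1)), Mul(Mul(Add(11, -31), 16), Pow(-1210, -1))) = Add(Mul(Mul(-36, Add(59, -72)), Rational(1, 3562)), Mul(Mul(-20, 16), Rational(-1, 1210))) = Add(Mul(Mul(-36, -13), Rational(1, 3562)), Mul(-320, Rational(-1, 1210))) = Add(Mul(468, Rational(1, 3562)), Rational(32, 121)) = Add(Rational(18, 137), Rational(32, 121)) = Rational(6562, 16577)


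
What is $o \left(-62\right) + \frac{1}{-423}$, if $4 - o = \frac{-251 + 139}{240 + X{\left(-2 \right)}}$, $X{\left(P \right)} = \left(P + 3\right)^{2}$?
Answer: $- \frac{28219417}{101943} \approx -276.82$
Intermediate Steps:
$X{\left(P \right)} = \left(3 + P\right)^{2}$
$o = \frac{1076}{241}$ ($o = 4 - \frac{-251 + 139}{240 + \left(3 - 2\right)^{2}} = 4 - - \frac{112}{240 + 1^{2}} = 4 - - \frac{112}{240 + 1} = 4 - - \frac{112}{241} = 4 + \frac{112}{241} = \frac{1076}{241} \approx 4.4647$)
$o \left(-62\right) + \frac{1}{-423} = \frac{1076}{241} \left(-62\right) + \frac{1}{-423} = - \frac{66712}{241} - \frac{1}{423} = - \frac{28219417}{101943}$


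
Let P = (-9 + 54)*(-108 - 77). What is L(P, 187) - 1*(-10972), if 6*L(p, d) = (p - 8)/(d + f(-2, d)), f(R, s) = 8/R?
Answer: 12038923/1098 ≈ 10964.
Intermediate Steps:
P = -8325 (P = 45*(-185) = -8325)
L(p, d) = (-8 + p)/(6*(-4 + d)) (L(p, d) = ((p - 8)/(d + 8/(-2)))/6 = ((-8 + p)/(d + 8*(-½)))/6 = ((-8 + p)/(d - 4))/6 = ((-8 + p)/(-4 + d))/6 = (-8 + p)/(6*(-4 + d)))
L(P, 187) - 1*(-10972) = (-8 - 8325)/(6*(-4 + 187)) - 1*(-10972) = (⅙)*(-8333)/183 + 10972 = (⅙)*(1/183)*(-8333) + 10972 = -8333/1098 + 10972 = 12038923/1098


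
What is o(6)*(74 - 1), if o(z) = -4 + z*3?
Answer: 1022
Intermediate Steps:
o(z) = -4 + 3*z
o(6)*(74 - 1) = (-4 + 3*6)*(74 - 1) = (-4 + 18)*73 = 14*73 = 1022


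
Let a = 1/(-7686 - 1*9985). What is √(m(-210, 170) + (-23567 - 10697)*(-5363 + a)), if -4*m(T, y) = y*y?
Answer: √57378744433623431/17671 ≈ 13555.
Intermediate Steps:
a = -1/17671 (a = 1/(-7686 - 9985) = 1/(-17671) = -1/17671 ≈ -5.6590e-5)
m(T, y) = -y²/4 (m(T, y) = -y*y/4 = -y²/4)
√(m(-210, 170) + (-23567 - 10697)*(-5363 + a)) = √(-¼*170² + (-23567 - 10697)*(-5363 - 1/17671)) = √(-¼*28900 - 34264*(-94769574/17671)) = √(-7225 + 3247184683536/17671) = √(3247057010561/17671) = √57378744433623431/17671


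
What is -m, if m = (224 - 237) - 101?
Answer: 114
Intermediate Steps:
m = -114 (m = -13 - 101 = -114)
-m = -1*(-114) = 114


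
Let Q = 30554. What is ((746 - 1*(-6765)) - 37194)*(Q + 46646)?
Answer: -2291527600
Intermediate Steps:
((746 - 1*(-6765)) - 37194)*(Q + 46646) = ((746 - 1*(-6765)) - 37194)*(30554 + 46646) = ((746 + 6765) - 37194)*77200 = (7511 - 37194)*77200 = -29683*77200 = -2291527600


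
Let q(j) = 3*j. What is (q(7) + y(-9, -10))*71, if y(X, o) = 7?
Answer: 1988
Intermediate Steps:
(q(7) + y(-9, -10))*71 = (3*7 + 7)*71 = (21 + 7)*71 = 28*71 = 1988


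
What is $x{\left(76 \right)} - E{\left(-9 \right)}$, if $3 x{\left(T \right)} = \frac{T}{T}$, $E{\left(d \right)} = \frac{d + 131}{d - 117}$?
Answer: $\frac{82}{63} \approx 1.3016$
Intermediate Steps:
$E{\left(d \right)} = \frac{131 + d}{-117 + d}$
$x{\left(T \right)} = \frac{1}{3}$ ($x{\left(T \right)} = \frac{T \frac{1}{T}}{3} = \frac{1}{3} \cdot 1 = \frac{1}{3}$)
$x{\left(76 \right)} - E{\left(-9 \right)} = \frac{1}{3} - \frac{131 - 9}{-117 - 9} = \frac{1}{3} - \frac{1}{-126} \cdot 122 = \frac{1}{3} - \left(- \frac{1}{126}\right) 122 = \frac{1}{3} - - \frac{61}{63} = \frac{1}{3} + \frac{61}{63} = \frac{82}{63}$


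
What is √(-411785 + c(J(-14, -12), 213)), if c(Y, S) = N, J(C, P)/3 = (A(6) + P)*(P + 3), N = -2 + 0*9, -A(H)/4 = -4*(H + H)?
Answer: I*√411787 ≈ 641.71*I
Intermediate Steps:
A(H) = 32*H (A(H) = -(-16)*(H + H) = -(-16)*2*H = -(-32)*H = 32*H)
N = -2 (N = -2 + 0 = -2)
J(C, P) = 3*(3 + P)*(192 + P) (J(C, P) = 3*((32*6 + P)*(P + 3)) = 3*((192 + P)*(3 + P)) = 3*((3 + P)*(192 + P)) = 3*(3 + P)*(192 + P))
c(Y, S) = -2
√(-411785 + c(J(-14, -12), 213)) = √(-411785 - 2) = √(-411787) = I*√411787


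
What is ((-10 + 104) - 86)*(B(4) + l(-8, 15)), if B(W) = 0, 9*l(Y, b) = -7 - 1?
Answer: -64/9 ≈ -7.1111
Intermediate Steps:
l(Y, b) = -8/9 (l(Y, b) = (-7 - 1)/9 = (⅑)*(-8) = -8/9)
((-10 + 104) - 86)*(B(4) + l(-8, 15)) = ((-10 + 104) - 86)*(0 - 8/9) = (94 - 86)*(-8/9) = 8*(-8/9) = -64/9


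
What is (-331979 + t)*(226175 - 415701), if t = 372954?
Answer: -7765827850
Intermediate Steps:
(-331979 + t)*(226175 - 415701) = (-331979 + 372954)*(226175 - 415701) = 40975*(-189526) = -7765827850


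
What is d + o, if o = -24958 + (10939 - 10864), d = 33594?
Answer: 8711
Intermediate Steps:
o = -24883 (o = -24958 + 75 = -24883)
d + o = 33594 - 24883 = 8711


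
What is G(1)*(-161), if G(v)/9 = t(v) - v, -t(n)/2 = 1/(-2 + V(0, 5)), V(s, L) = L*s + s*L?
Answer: 0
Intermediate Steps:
V(s, L) = 2*L*s (V(s, L) = L*s + L*s = 2*L*s)
t(n) = 1 (t(n) = -2/(-2 + 2*5*0) = -2/(-2 + 0) = -2/(-2) = -2*(-½) = 1)
G(v) = 9 - 9*v (G(v) = 9*(1 - v) = 9 - 9*v)
G(1)*(-161) = (9 - 9*1)*(-161) = (9 - 9)*(-161) = 0*(-161) = 0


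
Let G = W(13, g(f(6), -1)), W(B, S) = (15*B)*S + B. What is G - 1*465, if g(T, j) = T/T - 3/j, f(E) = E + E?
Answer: 328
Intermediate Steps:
f(E) = 2*E
g(T, j) = 1 - 3/j
W(B, S) = B + 15*B*S (W(B, S) = 15*B*S + B = B + 15*B*S)
G = 793 (G = 13*(1 + 15*((-3 - 1)/(-1))) = 13*(1 + 15*(-1*(-4))) = 13*(1 + 15*4) = 13*(1 + 60) = 13*61 = 793)
G - 1*465 = 793 - 1*465 = 793 - 465 = 328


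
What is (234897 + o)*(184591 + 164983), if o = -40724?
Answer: 67877832302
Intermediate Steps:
(234897 + o)*(184591 + 164983) = (234897 - 40724)*(184591 + 164983) = 194173*349574 = 67877832302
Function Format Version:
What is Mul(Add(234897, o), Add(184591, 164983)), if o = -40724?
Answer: 67877832302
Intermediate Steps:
Mul(Add(234897, o), Add(184591, 164983)) = Mul(Add(234897, -40724), Add(184591, 164983)) = Mul(194173, 349574) = 67877832302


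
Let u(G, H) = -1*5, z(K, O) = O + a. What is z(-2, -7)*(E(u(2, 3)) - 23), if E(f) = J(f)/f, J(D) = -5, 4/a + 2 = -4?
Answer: 506/3 ≈ 168.67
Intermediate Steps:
a = -⅔ (a = 4/(-2 - 4) = 4/(-6) = 4*(-⅙) = -⅔ ≈ -0.66667)
z(K, O) = -⅔ + O (z(K, O) = O - ⅔ = -⅔ + O)
u(G, H) = -5
E(f) = -5/f
z(-2, -7)*(E(u(2, 3)) - 23) = (-⅔ - 7)*(-5/(-5) - 23) = -23*(-5*(-⅕) - 23)/3 = -23*(1 - 23)/3 = -23/3*(-22) = 506/3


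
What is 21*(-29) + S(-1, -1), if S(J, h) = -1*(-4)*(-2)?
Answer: -617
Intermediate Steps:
S(J, h) = -8 (S(J, h) = 4*(-2) = -8)
21*(-29) + S(-1, -1) = 21*(-29) - 8 = -609 - 8 = -617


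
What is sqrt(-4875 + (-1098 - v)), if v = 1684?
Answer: I*sqrt(7657) ≈ 87.504*I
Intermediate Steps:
sqrt(-4875 + (-1098 - v)) = sqrt(-4875 + (-1098 - 1*1684)) = sqrt(-4875 + (-1098 - 1684)) = sqrt(-4875 - 2782) = sqrt(-7657) = I*sqrt(7657)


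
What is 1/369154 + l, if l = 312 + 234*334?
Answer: 28966776073/369154 ≈ 78468.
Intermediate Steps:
l = 78468 (l = 312 + 78156 = 78468)
1/369154 + l = 1/369154 + 78468 = 28966776073/369154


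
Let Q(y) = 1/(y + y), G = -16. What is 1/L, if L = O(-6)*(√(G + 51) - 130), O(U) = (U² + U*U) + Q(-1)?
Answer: -4/37103 - 2*√35/2411695 ≈ -0.00011271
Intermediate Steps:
Q(y) = 1/(2*y)
O(U) = -½ + 2*U² (O(U) = (U² + U*U) + (½)/(-1) = (U² + U²) + (½)*(-1) = 2*U² - ½ = -½ + 2*U²)
L = -9295 + 143*√35/2 (L = (-½ + 2*(-6)²)*(√(-16 + 51) - 130) = (-½ + 2*36)*(√35 - 130) = (-½ + 72)*(-130 + √35) = 143*(-130 + √35)/2 = -9295 + 143*√35/2 ≈ -8872.0)
1/L = 1/(-9295 + 143*√35/2)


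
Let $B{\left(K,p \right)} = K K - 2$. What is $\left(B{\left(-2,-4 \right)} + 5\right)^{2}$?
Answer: $49$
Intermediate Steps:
$B{\left(K,p \right)} = -2 + K^{2}$ ($B{\left(K,p \right)} = K^{2} - 2 = -2 + K^{2}$)
$\left(B{\left(-2,-4 \right)} + 5\right)^{2} = \left(\left(-2 + \left(-2\right)^{2}\right) + 5\right)^{2} = \left(\left(-2 + 4\right) + 5\right)^{2} = \left(2 + 5\right)^{2} = 7^{2} = 49$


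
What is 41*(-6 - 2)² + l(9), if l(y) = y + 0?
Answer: 2633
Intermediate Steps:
l(y) = y
41*(-6 - 2)² + l(9) = 41*(-6 - 2)² + 9 = 41*(-8)² + 9 = 41*64 + 9 = 2624 + 9 = 2633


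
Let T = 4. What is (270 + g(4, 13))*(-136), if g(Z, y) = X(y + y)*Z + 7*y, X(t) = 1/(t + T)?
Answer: -736712/15 ≈ -49114.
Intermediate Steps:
X(t) = 1/(4 + t) (X(t) = 1/(t + 4) = 1/(4 + t))
g(Z, y) = 7*y + Z/(4 + 2*y) (g(Z, y) = Z/(4 + (y + y)) + 7*y = Z/(4 + 2*y) + 7*y = 7*y + Z/(4 + 2*y))
(270 + g(4, 13))*(-136) = (270 + (4 + 14*13*(2 + 13))/(2*(2 + 13)))*(-136) = (270 + (½)*(4 + 14*13*15)/15)*(-136) = (270 + (½)*(1/15)*(4 + 2730))*(-136) = (270 + (½)*(1/15)*2734)*(-136) = (270 + 1367/15)*(-136) = (5417/15)*(-136) = -736712/15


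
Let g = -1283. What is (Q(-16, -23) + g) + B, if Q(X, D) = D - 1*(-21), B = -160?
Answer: -1445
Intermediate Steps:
Q(X, D) = 21 + D (Q(X, D) = D + 21 = 21 + D)
(Q(-16, -23) + g) + B = ((21 - 23) - 1283) - 160 = (-2 - 1283) - 160 = -1285 - 160 = -1445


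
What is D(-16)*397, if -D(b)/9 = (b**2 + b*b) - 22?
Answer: -1750770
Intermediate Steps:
D(b) = 198 - 18*b**2 (D(b) = -9*((b**2 + b*b) - 22) = -9*((b**2 + b**2) - 22) = -9*(2*b**2 - 22) = -9*(-22 + 2*b**2) = 198 - 18*b**2)
D(-16)*397 = (198 - 18*(-16)**2)*397 = (198 - 18*256)*397 = (198 - 4608)*397 = -4410*397 = -1750770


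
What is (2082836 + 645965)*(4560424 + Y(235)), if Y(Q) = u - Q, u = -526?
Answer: 12442412954063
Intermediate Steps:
Y(Q) = -526 - Q
(2082836 + 645965)*(4560424 + Y(235)) = (2082836 + 645965)*(4560424 + (-526 - 1*235)) = 2728801*(4560424 + (-526 - 235)) = 2728801*(4560424 - 761) = 2728801*4559663 = 12442412954063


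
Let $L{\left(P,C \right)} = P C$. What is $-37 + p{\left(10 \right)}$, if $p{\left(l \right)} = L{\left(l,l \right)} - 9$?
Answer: $54$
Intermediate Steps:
$L{\left(P,C \right)} = C P$
$p{\left(l \right)} = -9 + l^{2}$ ($p{\left(l \right)} = l l - 9 = l^{2} - 9 = -9 + l^{2}$)
$-37 + p{\left(10 \right)} = -37 - \left(9 - 10^{2}\right) = -37 + \left(-9 + 100\right) = -37 + 91 = 54$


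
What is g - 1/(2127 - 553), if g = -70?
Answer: -110181/1574 ≈ -70.001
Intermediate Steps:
g - 1/(2127 - 553) = -70 - 1/(2127 - 553) = -70 - 1/1574 = -110181/1574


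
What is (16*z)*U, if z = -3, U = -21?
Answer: 1008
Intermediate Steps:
(16*z)*U = (16*(-3))*(-21) = -48*(-21) = 1008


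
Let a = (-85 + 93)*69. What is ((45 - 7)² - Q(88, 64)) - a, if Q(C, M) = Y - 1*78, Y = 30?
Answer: 940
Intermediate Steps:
a = 552 (a = 8*69 = 552)
Q(C, M) = -48 (Q(C, M) = 30 - 1*78 = 30 - 78 = -48)
((45 - 7)² - Q(88, 64)) - a = ((45 - 7)² - 1*(-48)) - 1*552 = (38² + 48) - 552 = (1444 + 48) - 552 = 1492 - 552 = 940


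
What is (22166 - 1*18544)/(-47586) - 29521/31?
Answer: -702449294/737583 ≈ -952.37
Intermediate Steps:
(22166 - 1*18544)/(-47586) - 29521/31 = (22166 - 18544)*(-1/47586) - 29521*1/31 = 3622*(-1/47586) - 29521/31 = -1811/23793 - 29521/31 = -702449294/737583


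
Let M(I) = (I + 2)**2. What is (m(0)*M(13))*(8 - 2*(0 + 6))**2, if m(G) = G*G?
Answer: 0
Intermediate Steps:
m(G) = G**2
M(I) = (2 + I)**2
(m(0)*M(13))*(8 - 2*(0 + 6))**2 = (0**2*(2 + 13)**2)*(8 - 2*(0 + 6))**2 = (0*15**2)*(8 - 2*6)**2 = (0*225)*(8 - 12)**2 = 0*(-4)**2 = 0*16 = 0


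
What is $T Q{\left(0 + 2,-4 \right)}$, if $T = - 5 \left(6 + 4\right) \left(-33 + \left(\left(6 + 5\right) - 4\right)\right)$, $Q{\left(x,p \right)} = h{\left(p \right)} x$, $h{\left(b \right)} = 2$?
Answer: $5200$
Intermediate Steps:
$Q{\left(x,p \right)} = 2 x$
$T = 1300$ ($T = \left(-5\right) 10 \left(-33 + \left(11 - 4\right)\right) = - 50 \left(-33 + 7\right) = \left(-50\right) \left(-26\right) = 1300$)
$T Q{\left(0 + 2,-4 \right)} = 1300 \cdot 2 \left(0 + 2\right) = 1300 \cdot 2 \cdot 2 = 1300 \cdot 4 = 5200$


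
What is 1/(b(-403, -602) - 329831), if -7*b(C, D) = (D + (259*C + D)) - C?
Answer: -7/2203639 ≈ -3.1766e-6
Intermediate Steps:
b(C, D) = -258*C/7 - 2*D/7 (b(C, D) = -((D + (259*C + D)) - C)/7 = -((D + (D + 259*C)) - C)/7 = -((2*D + 259*C) - C)/7 = -(2*D + 258*C)/7 = -258*C/7 - 2*D/7)
1/(b(-403, -602) - 329831) = 1/((-258/7*(-403) - 2/7*(-602)) - 329831) = 1/((103974/7 + 172) - 329831) = 1/(105178/7 - 329831) = 1/(-2203639/7) = -7/2203639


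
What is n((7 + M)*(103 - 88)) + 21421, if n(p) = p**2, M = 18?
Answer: 162046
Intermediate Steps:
n((7 + M)*(103 - 88)) + 21421 = ((7 + 18)*(103 - 88))**2 + 21421 = (25*15)**2 + 21421 = 375**2 + 21421 = 140625 + 21421 = 162046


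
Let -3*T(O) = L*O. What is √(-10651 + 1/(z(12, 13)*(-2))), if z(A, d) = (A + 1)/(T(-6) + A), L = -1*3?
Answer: I*√1800058/13 ≈ 103.2*I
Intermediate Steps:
L = -3
T(O) = O (T(O) = -(-1)*O = O)
z(A, d) = (1 + A)/(-6 + A) (z(A, d) = (A + 1)/(-6 + A) = (1 + A)/(-6 + A))
√(-10651 + 1/(z(12, 13)*(-2))) = √(-10651 + 1/(((1 + 12)/(-6 + 12))*(-2))) = √(-10651 + 1/((13/6)*(-2))) = √(-10651 + 1/(-13/3)) = √(-10651 - 3/13) = √(-138466/13) = I*√1800058/13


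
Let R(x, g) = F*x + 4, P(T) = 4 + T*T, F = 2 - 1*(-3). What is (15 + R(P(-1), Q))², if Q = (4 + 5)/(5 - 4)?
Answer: 1936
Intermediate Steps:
F = 5 (F = 2 + 3 = 5)
P(T) = 4 + T²
Q = 9 (Q = 9/1 = 9*1 = 9)
R(x, g) = 4 + 5*x (R(x, g) = 5*x + 4 = 4 + 5*x)
(15 + R(P(-1), Q))² = (15 + (4 + 5*(4 + (-1)²)))² = (15 + (4 + 5*(4 + 1)))² = (15 + (4 + 5*5))² = (15 + (4 + 25))² = (15 + 29)² = 44² = 1936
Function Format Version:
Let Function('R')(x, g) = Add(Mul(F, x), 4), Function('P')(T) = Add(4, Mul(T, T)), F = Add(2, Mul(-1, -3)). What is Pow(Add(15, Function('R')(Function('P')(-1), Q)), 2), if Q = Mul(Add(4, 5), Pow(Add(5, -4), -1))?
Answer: 1936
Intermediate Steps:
F = 5 (F = Add(2, 3) = 5)
Function('P')(T) = Add(4, Pow(T, 2))
Q = 9 (Q = Mul(9, Pow(1, -1)) = Mul(9, 1) = 9)
Function('R')(x, g) = Add(4, Mul(5, x)) (Function('R')(x, g) = Add(Mul(5, x), 4) = Add(4, Mul(5, x)))
Pow(Add(15, Function('R')(Function('P')(-1), Q)), 2) = Pow(Add(15, Add(4, Mul(5, Add(4, Pow(-1, 2))))), 2) = Pow(Add(15, Add(4, Mul(5, Add(4, 1)))), 2) = Pow(Add(15, Add(4, Mul(5, 5))), 2) = Pow(Add(15, Add(4, 25)), 2) = Pow(Add(15, 29), 2) = Pow(44, 2) = 1936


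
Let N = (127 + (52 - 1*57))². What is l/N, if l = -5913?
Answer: -5913/14884 ≈ -0.39727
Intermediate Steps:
N = 14884 (N = (127 + (52 - 57))² = (127 - 5)² = 122² = 14884)
l/N = -5913/14884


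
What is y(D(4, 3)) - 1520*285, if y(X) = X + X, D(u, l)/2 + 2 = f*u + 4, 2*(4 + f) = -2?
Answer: -433272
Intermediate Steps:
f = -5 (f = -4 + (½)*(-2) = -4 - 1 = -5)
D(u, l) = 4 - 10*u (D(u, l) = -4 + 2*(-5*u + 4) = -4 + 2*(4 - 5*u) = -4 + (8 - 10*u) = 4 - 10*u)
y(X) = 2*X
y(D(4, 3)) - 1520*285 = 2*(4 - 10*4) - 1520*285 = 2*(4 - 40) - 433200 = 2*(-36) - 433200 = -72 - 433200 = -433272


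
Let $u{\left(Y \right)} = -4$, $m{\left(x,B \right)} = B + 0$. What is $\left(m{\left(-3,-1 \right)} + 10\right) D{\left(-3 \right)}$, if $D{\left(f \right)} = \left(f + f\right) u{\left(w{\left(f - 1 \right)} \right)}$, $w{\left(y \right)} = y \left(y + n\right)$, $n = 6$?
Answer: $216$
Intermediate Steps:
$m{\left(x,B \right)} = B$
$w{\left(y \right)} = y \left(6 + y\right)$ ($w{\left(y \right)} = y \left(y + 6\right) = y \left(6 + y\right)$)
$D{\left(f \right)} = - 8 f$ ($D{\left(f \right)} = \left(f + f\right) \left(-4\right) = 2 f \left(-4\right) = - 8 f$)
$\left(m{\left(-3,-1 \right)} + 10\right) D{\left(-3 \right)} = \left(-1 + 10\right) \left(\left(-8\right) \left(-3\right)\right) = 9 \cdot 24 = 216$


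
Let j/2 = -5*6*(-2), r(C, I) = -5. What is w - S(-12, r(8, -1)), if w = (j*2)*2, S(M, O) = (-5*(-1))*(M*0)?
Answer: 480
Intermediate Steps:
j = 120 (j = 2*(-5*6*(-2)) = 2*(-30*(-2)) = 2*60 = 120)
S(M, O) = 0 (S(M, O) = 5*0 = 0)
w = 480 (w = (120*2)*2 = 240*2 = 480)
w - S(-12, r(8, -1)) = 480 - 1*0 = 480 + 0 = 480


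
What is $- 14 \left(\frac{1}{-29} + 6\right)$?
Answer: $- \frac{2422}{29} \approx -83.517$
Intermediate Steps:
$- 14 \left(\frac{1}{-29} + 6\right) = - 14 \left(- \frac{1}{29} + 6\right) = \left(-14\right) \frac{173}{29} = - \frac{2422}{29}$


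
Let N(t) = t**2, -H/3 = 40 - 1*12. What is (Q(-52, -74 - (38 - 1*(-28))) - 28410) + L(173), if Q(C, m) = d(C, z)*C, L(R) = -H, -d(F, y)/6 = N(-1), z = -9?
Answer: -28014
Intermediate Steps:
H = -84 (H = -3*(40 - 1*12) = -3*(40 - 12) = -3*28 = -84)
d(F, y) = -6 (d(F, y) = -6*(-1)**2 = -6*1 = -6)
L(R) = 84 (L(R) = -1*(-84) = 84)
Q(C, m) = -6*C
(Q(-52, -74 - (38 - 1*(-28))) - 28410) + L(173) = (-6*(-52) - 28410) + 84 = (312 - 28410) + 84 = -28098 + 84 = -28014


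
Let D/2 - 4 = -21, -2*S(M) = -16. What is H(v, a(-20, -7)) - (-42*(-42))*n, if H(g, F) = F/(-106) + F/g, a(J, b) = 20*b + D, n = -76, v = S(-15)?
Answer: 28417305/212 ≈ 1.3404e+5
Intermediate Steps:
S(M) = 8 (S(M) = -½*(-16) = 8)
D = -34 (D = 8 + 2*(-21) = 8 - 42 = -34)
v = 8
a(J, b) = -34 + 20*b (a(J, b) = 20*b - 34 = -34 + 20*b)
H(g, F) = -F/106 + F/g (H(g, F) = F*(-1/106) + F/g = -F/106 + F/g)
H(v, a(-20, -7)) - (-42*(-42))*n = (-(-34 + 20*(-7))/106 + (-34 + 20*(-7))/8) - (-42*(-42))*(-76) = (-(-34 - 140)/106 + (-34 - 140)*(⅛)) - 1764*(-76) = (-1/106*(-174) - 174*⅛) - 1*(-134064) = (87/53 - 87/4) + 134064 = -4263/212 + 134064 = 28417305/212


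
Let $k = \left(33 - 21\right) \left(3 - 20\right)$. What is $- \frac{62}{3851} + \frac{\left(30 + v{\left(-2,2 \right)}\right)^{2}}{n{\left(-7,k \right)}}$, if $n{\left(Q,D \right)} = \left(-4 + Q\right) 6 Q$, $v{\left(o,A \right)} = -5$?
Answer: $\frac{2378231}{1779162} \approx 1.3367$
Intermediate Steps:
$k = -204$ ($k = 12 \left(-17\right) = -204$)
$n{\left(Q,D \right)} = Q \left(-24 + 6 Q\right)$ ($n{\left(Q,D \right)} = \left(-24 + 6 Q\right) Q = Q \left(-24 + 6 Q\right)$)
$- \frac{62}{3851} + \frac{\left(30 + v{\left(-2,2 \right)}\right)^{2}}{n{\left(-7,k \right)}} = - \frac{62}{3851} + \frac{\left(30 - 5\right)^{2}}{6 \left(-7\right) \left(-4 - 7\right)} = \left(-62\right) \frac{1}{3851} + \frac{25^{2}}{6 \left(-7\right) \left(-11\right)} = - \frac{62}{3851} + \frac{625}{462} = \frac{2378231}{1779162}$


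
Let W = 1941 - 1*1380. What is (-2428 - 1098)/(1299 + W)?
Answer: -1763/930 ≈ -1.8957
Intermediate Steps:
W = 561 (W = 1941 - 1380 = 561)
(-2428 - 1098)/(1299 + W) = (-2428 - 1098)/(1299 + 561) = -3526/1860 = -3526*1/1860 = -1763/930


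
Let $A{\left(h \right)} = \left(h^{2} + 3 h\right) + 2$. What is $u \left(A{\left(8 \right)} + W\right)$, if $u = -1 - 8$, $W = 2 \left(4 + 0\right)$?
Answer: $-882$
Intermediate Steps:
$W = 8$ ($W = 2 \cdot 4 = 8$)
$A{\left(h \right)} = 2 + h^{2} + 3 h$
$u = -9$
$u \left(A{\left(8 \right)} + W\right) = - 9 \left(\left(2 + 8^{2} + 3 \cdot 8\right) + 8\right) = - 9 \left(\left(2 + 64 + 24\right) + 8\right) = - 9 \left(90 + 8\right) = \left(-9\right) 98 = -882$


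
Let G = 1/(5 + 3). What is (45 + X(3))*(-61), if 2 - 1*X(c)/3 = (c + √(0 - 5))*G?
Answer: -24339/8 + 183*I*√5/8 ≈ -3042.4 + 51.15*I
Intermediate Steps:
G = ⅛ (G = 1/8 = ⅛ ≈ 0.12500)
X(c) = 6 - 3*c/8 - 3*I*√5/8 (X(c) = 6 - 3*(c + √(0 - 5))/8 = 6 - 3*(c + √(-5))/8 = 6 - 3*(c + I*√5)/8 = 6 - 3*(c/8 + I*√5/8) = 6 + (-3*c/8 - 3*I*√5/8) = 6 - 3*c/8 - 3*I*√5/8)
(45 + X(3))*(-61) = (45 + (6 - 3/8*3 - 3*I*√5/8))*(-61) = (45 + (6 - 9/8 - 3*I*√5/8))*(-61) = (45 + (39/8 - 3*I*√5/8))*(-61) = (399/8 - 3*I*√5/8)*(-61) = -24339/8 + 183*I*√5/8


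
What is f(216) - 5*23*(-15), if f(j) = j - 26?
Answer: 1915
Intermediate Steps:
f(j) = -26 + j
f(216) - 5*23*(-15) = (-26 + 216) - 5*23*(-15) = 190 - 115*(-15) = 190 + 1725 = 1915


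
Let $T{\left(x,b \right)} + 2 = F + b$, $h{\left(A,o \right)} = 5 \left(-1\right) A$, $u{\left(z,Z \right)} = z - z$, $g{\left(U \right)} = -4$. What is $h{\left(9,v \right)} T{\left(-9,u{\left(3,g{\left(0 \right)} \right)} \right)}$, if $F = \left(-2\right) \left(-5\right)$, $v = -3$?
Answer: $-360$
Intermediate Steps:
$F = 10$
$u{\left(z,Z \right)} = 0$
$h{\left(A,o \right)} = - 5 A$
$T{\left(x,b \right)} = 8 + b$ ($T{\left(x,b \right)} = -2 + \left(10 + b\right) = 8 + b$)
$h{\left(9,v \right)} T{\left(-9,u{\left(3,g{\left(0 \right)} \right)} \right)} = \left(-5\right) 9 \left(8 + 0\right) = \left(-45\right) 8 = -360$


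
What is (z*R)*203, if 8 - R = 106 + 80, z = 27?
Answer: -975618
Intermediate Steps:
R = -178 (R = 8 - (106 + 80) = 8 - 1*186 = 8 - 186 = -178)
(z*R)*203 = (27*(-178))*203 = -4806*203 = -975618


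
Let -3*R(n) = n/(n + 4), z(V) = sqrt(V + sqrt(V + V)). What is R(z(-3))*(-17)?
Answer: 357/367 + 1292*sqrt(-3 + I*sqrt(6))/1101 - 272*I*sqrt(6)/1101 + 68*I*sqrt(6)*sqrt(-3 + I*sqrt(6))/1101 ≈ 1.4676 + 1.6702*I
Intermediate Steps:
z(V) = sqrt(V + sqrt(2)*sqrt(V)) (z(V) = sqrt(V + sqrt(2*V)) = sqrt(V + sqrt(2)*sqrt(V)))
R(n) = -n/(3*(4 + n)) (R(n) = -n/(3*(n + 4)) = -n/(3*(4 + n)))
R(z(-3))*(-17) = -sqrt(-3 + sqrt(2)*sqrt(-3))/(12 + 3*sqrt(-3 + sqrt(2)*sqrt(-3)))*(-17) = -sqrt(-3 + sqrt(2)*(I*sqrt(3)))/(12 + 3*sqrt(-3 + sqrt(2)*(I*sqrt(3))))*(-17) = -sqrt(-3 + I*sqrt(6))/(12 + 3*sqrt(-3 + I*sqrt(6)))*(-17) = 17*sqrt(-3 + I*sqrt(6))/(12 + 3*sqrt(-3 + I*sqrt(6)))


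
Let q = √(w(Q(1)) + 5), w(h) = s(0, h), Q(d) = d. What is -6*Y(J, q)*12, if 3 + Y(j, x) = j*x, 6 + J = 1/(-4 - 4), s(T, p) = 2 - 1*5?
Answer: 216 + 441*√2 ≈ 839.67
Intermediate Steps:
s(T, p) = -3 (s(T, p) = 2 - 5 = -3)
J = -49/8 (J = -6 + 1/(-4 - 4) = -6 + 1/(-8) = -6 - ⅛ = -49/8 ≈ -6.1250)
w(h) = -3
q = √2 (q = √(-3 + 5) = √2 ≈ 1.4142)
Y(j, x) = -3 + j*x
-6*Y(J, q)*12 = -6*(-3 - 49*√2/8)*12 = (18 + 147*√2/4)*12 = 216 + 441*√2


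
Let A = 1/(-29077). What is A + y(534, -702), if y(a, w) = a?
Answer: 15527117/29077 ≈ 534.00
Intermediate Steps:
A = -1/29077 ≈ -3.4391e-5
A + y(534, -702) = -1/29077 + 534 = 15527117/29077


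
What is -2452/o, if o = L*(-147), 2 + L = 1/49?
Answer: -2452/291 ≈ -8.4261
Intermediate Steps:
L = -97/49 (L = -2 + 1/49 = -97/49 ≈ -1.9796)
o = 291 (o = -97/49*(-147) = 291)
-2452/o = -2452/291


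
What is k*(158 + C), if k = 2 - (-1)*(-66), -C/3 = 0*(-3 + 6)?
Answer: -10112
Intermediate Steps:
C = 0 (C = -0*(-3 + 6) = -0*3 = -3*0 = 0)
k = -64 (k = 2 - 1*66 = 2 - 66 = -64)
k*(158 + C) = -64*(158 + 0) = -64*158 = -10112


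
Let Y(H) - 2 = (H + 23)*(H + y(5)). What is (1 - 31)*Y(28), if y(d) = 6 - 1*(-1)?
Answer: -53610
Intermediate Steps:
y(d) = 7 (y(d) = 6 + 1 = 7)
Y(H) = 2 + (7 + H)*(23 + H) (Y(H) = 2 + (H + 23)*(H + 7) = 2 + (23 + H)*(7 + H) = 2 + (7 + H)*(23 + H))
(1 - 31)*Y(28) = (1 - 31)*(163 + 28**2 + 30*28) = -30*(163 + 784 + 840) = -30*1787 = -53610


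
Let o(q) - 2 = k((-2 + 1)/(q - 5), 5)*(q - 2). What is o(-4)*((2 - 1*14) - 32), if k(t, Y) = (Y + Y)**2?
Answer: 26312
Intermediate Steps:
k(t, Y) = 4*Y**2 (k(t, Y) = (2*Y)**2 = 4*Y**2)
o(q) = -198 + 100*q (o(q) = 2 + (4*5**2)*(q - 2) = 2 + (4*25)*(-2 + q) = 2 + 100*(-2 + q) = 2 + (-200 + 100*q) = -198 + 100*q)
o(-4)*((2 - 1*14) - 32) = (-198 + 100*(-4))*((2 - 1*14) - 32) = (-198 - 400)*((2 - 14) - 32) = -598*(-12 - 32) = -598*(-44) = 26312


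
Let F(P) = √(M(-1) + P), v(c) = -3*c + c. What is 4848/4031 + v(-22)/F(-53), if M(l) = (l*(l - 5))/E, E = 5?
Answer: 4848/4031 - 44*I*√1295/259 ≈ 1.2027 - 6.1135*I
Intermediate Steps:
v(c) = -2*c
M(l) = l*(-5 + l)/5 (M(l) = (l*(l - 5))/5 = (l*(-5 + l))*(⅕) = l*(-5 + l)/5)
F(P) = √(6/5 + P) (F(P) = √((⅕)*(-1)*(-5 - 1) + P) = √((⅕)*(-1)*(-6) + P) = √(6/5 + P))
4848/4031 + v(-22)/F(-53) = 4848/4031 + (-2*(-22))/((√(30 + 25*(-53))/5)) = 4848*(1/4031) + 44/((√(30 - 1325)/5)) = 4848/4031 + 44/((√(-1295)/5)) = 4848/4031 + 44/(((I*√1295)/5)) = 4848/4031 + 44/((I*√1295/5)) = 4848/4031 + 44*(-I*√1295/259) = 4848/4031 - 44*I*√1295/259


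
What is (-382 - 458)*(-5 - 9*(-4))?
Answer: -26040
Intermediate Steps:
(-382 - 458)*(-5 - 9*(-4)) = -840*(-5 + 36) = -840*31 = -26040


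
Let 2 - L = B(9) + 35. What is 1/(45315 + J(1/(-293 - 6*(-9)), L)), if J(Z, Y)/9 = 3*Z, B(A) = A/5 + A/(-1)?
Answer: 239/10830258 ≈ 2.2068e-5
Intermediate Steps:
B(A) = -4*A/5 (B(A) = A*(⅕) + A*(-1) = A/5 - A = -4*A/5)
L = -129/5 (L = 2 - (-⅘*9 + 35) = 2 - (-36/5 + 35) = 2 - 1*139/5 = 2 - 139/5 = -129/5 ≈ -25.800)
J(Z, Y) = 27*Z (J(Z, Y) = 9*(3*Z) = 27*Z)
1/(45315 + J(1/(-293 - 6*(-9)), L)) = 1/(45315 + 27/(-293 - 6*(-9))) = 1/(45315 + 27/(-293 + 54)) = 1/(45315 + 27/(-239)) = 1/(45315 + 27*(-1/239)) = 1/(45315 - 27/239) = 1/(10830258/239) = 239/10830258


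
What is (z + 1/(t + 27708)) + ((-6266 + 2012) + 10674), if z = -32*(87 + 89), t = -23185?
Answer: 3564125/4523 ≈ 788.00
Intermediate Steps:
z = -5632 (z = -32*176 = -5632)
(z + 1/(t + 27708)) + ((-6266 + 2012) + 10674) = (-5632 + 1/(-23185 + 27708)) + ((-6266 + 2012) + 10674) = (-5632 + 1/4523) + (-4254 + 10674) = (-5632 + 1/4523) + 6420 = -25473535/4523 + 6420 = 3564125/4523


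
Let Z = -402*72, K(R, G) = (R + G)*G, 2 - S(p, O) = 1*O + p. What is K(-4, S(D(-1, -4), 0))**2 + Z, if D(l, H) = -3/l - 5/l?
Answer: -25344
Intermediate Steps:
D(l, H) = -8/l
S(p, O) = 2 - O - p (S(p, O) = 2 - (1*O + p) = 2 - (O + p) = 2 + (-O - p) = 2 - O - p)
K(R, G) = G*(G + R) (K(R, G) = (G + R)*G = G*(G + R))
Z = -28944
K(-4, S(D(-1, -4), 0))**2 + Z = ((2 - 1*0 - (-8)/(-1))*((2 - 1*0 - (-8)/(-1)) - 4))**2 - 28944 = ((2 + 0 - (-8)*(-1))*((2 + 0 - (-8)*(-1)) - 4))**2 - 28944 = ((2 + 0 - 1*8)*((2 + 0 - 1*8) - 4))**2 - 28944 = ((2 + 0 - 8)*((2 + 0 - 8) - 4))**2 - 28944 = (-6*(-6 - 4))**2 - 28944 = (-6*(-10))**2 - 28944 = 60**2 - 28944 = 3600 - 28944 = -25344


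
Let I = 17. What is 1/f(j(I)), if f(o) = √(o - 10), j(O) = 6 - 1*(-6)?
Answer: √2/2 ≈ 0.70711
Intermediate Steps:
j(O) = 12 (j(O) = 6 + 6 = 12)
f(o) = √(-10 + o)
1/f(j(I)) = 1/(√(-10 + 12)) = 1/(√2) = √2/2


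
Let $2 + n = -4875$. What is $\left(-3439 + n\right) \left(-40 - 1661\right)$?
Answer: $14145516$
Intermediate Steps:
$n = -4877$ ($n = -2 - 4875 = -4877$)
$\left(-3439 + n\right) \left(-40 - 1661\right) = \left(-3439 - 4877\right) \left(-40 - 1661\right) = \left(-8316\right) \left(-1701\right) = 14145516$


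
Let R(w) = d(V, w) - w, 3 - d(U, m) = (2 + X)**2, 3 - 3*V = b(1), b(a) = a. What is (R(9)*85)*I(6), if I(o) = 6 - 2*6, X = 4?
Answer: 21420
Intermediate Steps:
V = 2/3 (V = 1 - 1/3*1 = 1 - 1/3 = 2/3 ≈ 0.66667)
d(U, m) = -33 (d(U, m) = 3 - (2 + 4)**2 = 3 - 1*6**2 = 3 - 1*36 = 3 - 36 = -33)
I(o) = -6 (I(o) = 6 - 12 = -6)
R(w) = -33 - w
(R(9)*85)*I(6) = ((-33 - 1*9)*85)*(-6) = ((-33 - 9)*85)*(-6) = -42*85*(-6) = -3570*(-6) = 21420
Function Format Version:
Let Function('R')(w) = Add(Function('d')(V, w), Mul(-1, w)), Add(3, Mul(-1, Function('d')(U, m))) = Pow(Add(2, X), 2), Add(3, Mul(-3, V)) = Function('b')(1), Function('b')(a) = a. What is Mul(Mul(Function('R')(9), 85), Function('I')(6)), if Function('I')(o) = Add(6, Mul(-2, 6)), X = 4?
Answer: 21420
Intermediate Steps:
V = Rational(2, 3) (V = Add(1, Mul(Rational(-1, 3), 1)) = Add(1, Rational(-1, 3)) = Rational(2, 3) ≈ 0.66667)
Function('d')(U, m) = -33 (Function('d')(U, m) = Add(3, Mul(-1, Pow(Add(2, 4), 2))) = Add(3, Mul(-1, Pow(6, 2))) = Add(3, Mul(-1, 36)) = Add(3, -36) = -33)
Function('I')(o) = -6 (Function('I')(o) = Add(6, -12) = -6)
Function('R')(w) = Add(-33, Mul(-1, w))
Mul(Mul(Function('R')(9), 85), Function('I')(6)) = Mul(Mul(Add(-33, Mul(-1, 9)), 85), -6) = Mul(Mul(Add(-33, -9), 85), -6) = Mul(Mul(-42, 85), -6) = Mul(-3570, -6) = 21420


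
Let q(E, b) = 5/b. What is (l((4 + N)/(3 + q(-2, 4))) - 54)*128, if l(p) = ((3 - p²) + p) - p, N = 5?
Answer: -2052480/289 ≈ -7102.0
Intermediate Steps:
l(p) = 3 - p² (l(p) = (3 + p - p²) - p = 3 - p²)
(l((4 + N)/(3 + q(-2, 4))) - 54)*128 = ((3 - ((4 + 5)/(3 + 5/4))²) - 54)*128 = ((3 - (9/(3 + 5*(¼)))²) - 54)*128 = ((3 - (9/(3 + 5/4))²) - 54)*128 = ((3 - (9/(17/4))²) - 54)*128 = ((3 - (9*(4/17))²) - 54)*128 = ((3 - (36/17)²) - 54)*128 = ((3 - 1*1296/289) - 54)*128 = ((3 - 1296/289) - 54)*128 = (-429/289 - 54)*128 = -16035/289*128 = -2052480/289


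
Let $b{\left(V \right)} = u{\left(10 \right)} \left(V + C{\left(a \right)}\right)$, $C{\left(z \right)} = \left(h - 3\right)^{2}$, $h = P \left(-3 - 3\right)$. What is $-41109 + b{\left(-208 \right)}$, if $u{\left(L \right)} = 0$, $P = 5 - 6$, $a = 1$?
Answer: $-41109$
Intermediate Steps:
$P = -1$ ($P = 5 - 6 = -1$)
$h = 6$ ($h = - (-3 - 3) = \left(-1\right) \left(-6\right) = 6$)
$C{\left(z \right)} = 9$ ($C{\left(z \right)} = \left(6 - 3\right)^{2} = 3^{2} = 9$)
$b{\left(V \right)} = 0$ ($b{\left(V \right)} = 0 \left(V + 9\right) = 0 \left(9 + V\right) = 0$)
$-41109 + b{\left(-208 \right)} = -41109 + 0 = -41109$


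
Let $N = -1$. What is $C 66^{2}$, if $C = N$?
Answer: $-4356$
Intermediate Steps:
$C = -1$
$C 66^{2} = - 66^{2} = \left(-1\right) 4356 = -4356$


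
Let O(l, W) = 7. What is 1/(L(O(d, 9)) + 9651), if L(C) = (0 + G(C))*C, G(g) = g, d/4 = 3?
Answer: 1/9700 ≈ 0.00010309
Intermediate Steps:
d = 12 (d = 4*3 = 12)
L(C) = C² (L(C) = (0 + C)*C = C*C = C²)
1/(L(O(d, 9)) + 9651) = 1/(7² + 9651) = 1/(49 + 9651) = 1/9700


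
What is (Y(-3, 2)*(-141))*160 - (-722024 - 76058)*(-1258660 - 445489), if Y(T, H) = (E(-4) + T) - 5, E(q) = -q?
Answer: -1360050551978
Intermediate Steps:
Y(T, H) = -1 + T (Y(T, H) = (-1*(-4) + T) - 5 = (4 + T) - 5 = -1 + T)
(Y(-3, 2)*(-141))*160 - (-722024 - 76058)*(-1258660 - 445489) = ((-1 - 3)*(-141))*160 - (-722024 - 76058)*(-1258660 - 445489) = -4*(-141)*160 - (-798082)*(-1704149) = 564*160 - 1*1360050642218 = 90240 - 1360050642218 = -1360050551978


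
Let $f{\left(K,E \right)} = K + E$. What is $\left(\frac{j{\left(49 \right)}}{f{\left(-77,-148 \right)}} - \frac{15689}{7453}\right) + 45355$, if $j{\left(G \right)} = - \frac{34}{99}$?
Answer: $\frac{259630592588}{5724675} \approx 45353.0$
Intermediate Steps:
$j{\left(G \right)} = - \frac{34}{99}$ ($j{\left(G \right)} = \left(-34\right) \frac{1}{99} = - \frac{34}{99}$)
$f{\left(K,E \right)} = E + K$
$\left(\frac{j{\left(49 \right)}}{f{\left(-77,-148 \right)}} - \frac{15689}{7453}\right) + 45355 = \left(- \frac{34}{99 \left(-148 - 77\right)} - \frac{15689}{7453}\right) + 45355 = \left(- \frac{34}{99 \left(-225\right)} - \frac{541}{257}\right) + 45355 = \left(\left(- \frac{34}{99}\right) \left(- \frac{1}{225}\right) - \frac{541}{257}\right) + 45355 = \left(\frac{34}{22275} - \frac{541}{257}\right) + 45355 = - \frac{12042037}{5724675} + 45355 = \frac{259630592588}{5724675}$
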